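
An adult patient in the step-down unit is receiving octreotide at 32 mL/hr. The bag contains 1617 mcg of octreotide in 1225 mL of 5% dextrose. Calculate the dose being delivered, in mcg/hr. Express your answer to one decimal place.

Concentration = 1617 mcg ÷ 1225 mL = 1.32 mcg/mL
Drug rate = 32 mL/hr × 1.32 mcg/mL = 42.24 mcg/hr

42.2 mcg/hr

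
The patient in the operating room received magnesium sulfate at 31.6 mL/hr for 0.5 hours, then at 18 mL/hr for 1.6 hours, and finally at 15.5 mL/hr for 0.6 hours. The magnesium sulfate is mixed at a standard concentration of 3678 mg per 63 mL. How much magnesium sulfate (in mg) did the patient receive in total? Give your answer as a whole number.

3147 mg

Concentration = 3678 mg ÷ 63 mL = 58.38095 mg/mL
Stage 1: 31.6 mL/hr × 0.5 hr = 15.8 mL → 15.8 mL × 58.38095 mg/mL = 922.419 mg
Stage 2: 18 mL/hr × 1.6 hr = 28.8 mL → 28.8 mL × 58.38095 mg/mL = 1681.371 mg
Stage 3: 15.5 mL/hr × 0.6 hr = 9.3 mL → 9.3 mL × 58.38095 mg/mL = 542.9429 mg
Total = 922.419 + 1681.371 + 542.9429 = 3146.733 mg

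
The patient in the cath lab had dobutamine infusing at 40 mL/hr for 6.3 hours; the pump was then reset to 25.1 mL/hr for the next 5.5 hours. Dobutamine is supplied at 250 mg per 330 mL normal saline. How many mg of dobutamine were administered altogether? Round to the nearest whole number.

295 mg

Concentration = 250 mg ÷ 330 mL = 0.7575758 mg/mL
Stage 1: 40 mL/hr × 6.3 hr = 252 mL → 252 mL × 0.7575758 mg/mL = 190.9091 mg
Stage 2: 25.1 mL/hr × 5.5 hr = 138.05 mL → 138.05 mL × 0.7575758 mg/mL = 104.5833 mg
Total = 190.9091 + 104.5833 = 295.4924 mg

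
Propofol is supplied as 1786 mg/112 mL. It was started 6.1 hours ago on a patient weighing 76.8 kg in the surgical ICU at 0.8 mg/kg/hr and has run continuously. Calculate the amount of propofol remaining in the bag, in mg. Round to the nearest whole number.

Dose = 0.8 mg/kg/hr × 76.8 kg = 61.44 mg/hr
Concentration = 1786 mg ÷ 112 mL = 15.94643 mg/mL
Rate = 61.44 mg/hr ÷ 15.94643 mg/mL = 3.8529 mL/hr
Volume infused = 3.8529 mL/hr × 6.1 hr = 23.50269 mL
Volume remaining = 112 − 23.50269 = 88.49731 mL
Drug remaining = 88.49731 mL × 15.94643 mg/mL = 1411.216 mg

1411 mg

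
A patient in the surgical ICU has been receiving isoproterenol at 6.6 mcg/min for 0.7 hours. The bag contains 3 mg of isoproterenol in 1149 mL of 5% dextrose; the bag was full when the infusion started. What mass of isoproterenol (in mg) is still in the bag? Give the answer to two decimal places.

2.72 mg

6.6 mcg/min × 60 min/hr = 396 mcg/hr
Concentration = 3 mg ÷ 1149 mL = 0.002610966 mg/mL = 2.610966 mcg/mL
Rate = 396 mcg/hr ÷ 2.610966 mcg/mL = 151.668 mL/hr
Volume infused = 151.668 mL/hr × 0.7 hr = 106.1676 mL
Volume remaining = 1149 − 106.1676 = 1042.832 mL
Drug remaining = 1042.832 mL × 2.610966 mcg/mL = 2722.8 mcg = 2.7228 mg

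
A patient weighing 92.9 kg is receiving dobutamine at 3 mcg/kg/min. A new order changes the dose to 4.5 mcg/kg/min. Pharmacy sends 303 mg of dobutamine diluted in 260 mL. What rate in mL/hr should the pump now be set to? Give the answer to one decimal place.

21.5 mL/hr

Dose = 4.5 mcg/kg/min × 92.9 kg = 418.05 mcg/min
418.05 mcg/min × 60 min/hr = 25083 mcg/hr
Concentration = 303 mg ÷ 260 mL = 1.165385 mg/mL = 1165.385 mcg/mL
Rate = 25083 mcg/hr ÷ 1165.385 mcg/mL = 21.52337 mL/hr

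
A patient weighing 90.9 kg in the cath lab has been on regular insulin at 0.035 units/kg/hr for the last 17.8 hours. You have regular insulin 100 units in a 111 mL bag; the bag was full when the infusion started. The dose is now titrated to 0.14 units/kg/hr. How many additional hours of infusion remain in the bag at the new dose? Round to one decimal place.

3.4 hours

Initial rate:
Dose = 0.035 units/kg/hr × 90.9 kg = 3.1815 units/hr
Concentration = 100 units ÷ 111 mL = 0.9009009 units/mL
Rate = 3.1815 units/hr ÷ 0.9009009 units/mL = 3.531465 mL/hr
Volume infused so far = 3.531465 mL/hr × 17.8 hr = 62.86008 mL
Volume remaining = 111 − 62.86008 = 48.13992 mL
New rate:
Dose = 0.14 units/kg/hr × 90.9 kg = 12.726 units/hr
Rate = 12.726 units/hr ÷ 0.9009009 units/mL = 14.12586 mL/hr
Time remaining = 48.13992 mL ÷ 14.12586 mL/hr = 3.407929 hr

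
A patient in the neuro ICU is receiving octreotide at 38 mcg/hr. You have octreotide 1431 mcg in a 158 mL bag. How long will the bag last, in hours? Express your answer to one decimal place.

Concentration = 1431 mcg ÷ 158 mL = 9.056962 mcg/mL
Rate = 38 mcg/hr ÷ 9.056962 mcg/mL = 4.195667 mL/hr
Duration = 158 mL ÷ 4.195667 mL/hr = 37.65789 hr

37.7 hours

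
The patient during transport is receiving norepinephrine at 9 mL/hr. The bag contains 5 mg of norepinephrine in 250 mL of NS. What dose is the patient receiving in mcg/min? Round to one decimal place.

3.0 mcg/min

Concentration = 5 mg ÷ 250 mL = 0.02 mg/mL = 20 mcg/mL
Drug rate = 9 mL/hr × 20 mcg/mL = 180 mcg/hr
180 mcg/hr ÷ 60 min/hr = 3 mcg/min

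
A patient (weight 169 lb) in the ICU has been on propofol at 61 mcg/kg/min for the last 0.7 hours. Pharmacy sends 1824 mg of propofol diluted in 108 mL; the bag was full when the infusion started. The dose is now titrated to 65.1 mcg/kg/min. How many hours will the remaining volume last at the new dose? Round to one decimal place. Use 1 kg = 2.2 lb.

Initial rate:
Weight = 169 lb ÷ 2.2 lb/kg = 76.81818 kg
Dose = 61 mcg/kg/min × 76.81818 kg = 4685.909 mcg/min
4685.909 mcg/min × 60 min/hr = 281154.5 mcg/hr
Concentration = 1824 mg ÷ 108 mL = 16.88889 mg/mL = 16888.89 mcg/mL
Rate = 281154.5 mcg/hr ÷ 16888.89 mcg/mL = 16.64731 mL/hr
Volume infused so far = 16.64731 mL/hr × 0.7 hr = 11.65312 mL
Volume remaining = 108 − 11.65312 = 96.34688 mL
New rate:
Dose = 65.1 mcg/kg/min × 76.81818 kg = 5000.864 mcg/min
5000.864 mcg/min × 60 min/hr = 300051.8 mcg/hr
Rate = 300051.8 mcg/hr ÷ 16888.89 mcg/mL = 17.76623 mL/hr
Time remaining = 96.34688 mL ÷ 17.76623 mL/hr = 5.423036 hr

5.4 hours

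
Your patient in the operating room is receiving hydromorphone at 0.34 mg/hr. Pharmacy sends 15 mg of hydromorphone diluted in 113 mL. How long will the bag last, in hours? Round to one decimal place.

44.1 hours

Concentration = 15 mg ÷ 113 mL = 0.1327434 mg/mL
Rate = 0.34 mg/hr ÷ 0.1327434 mg/mL = 2.561333 mL/hr
Duration = 113 mL ÷ 2.561333 mL/hr = 44.11765 hr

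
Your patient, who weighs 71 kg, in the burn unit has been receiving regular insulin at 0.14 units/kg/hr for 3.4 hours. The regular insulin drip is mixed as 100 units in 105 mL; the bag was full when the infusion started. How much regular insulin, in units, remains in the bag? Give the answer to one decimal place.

Dose = 0.14 units/kg/hr × 71 kg = 9.94 units/hr
Concentration = 100 units ÷ 105 mL = 0.952381 units/mL
Rate = 9.94 units/hr ÷ 0.952381 units/mL = 10.437 mL/hr
Volume infused = 10.437 mL/hr × 3.4 hr = 35.4858 mL
Volume remaining = 105 − 35.4858 = 69.5142 mL
Drug remaining = 69.5142 mL × 0.952381 units/mL = 66.204 units

66.2 units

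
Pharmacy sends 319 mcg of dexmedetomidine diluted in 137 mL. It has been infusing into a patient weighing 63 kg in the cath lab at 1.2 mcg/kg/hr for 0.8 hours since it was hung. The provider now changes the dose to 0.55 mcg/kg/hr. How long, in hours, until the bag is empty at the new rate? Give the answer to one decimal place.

Initial rate:
Dose = 1.2 mcg/kg/hr × 63 kg = 75.6 mcg/hr
Concentration = 319 mcg ÷ 137 mL = 2.328467 mcg/mL
Rate = 75.6 mcg/hr ÷ 2.328467 mcg/mL = 32.46771 mL/hr
Volume infused so far = 32.46771 mL/hr × 0.8 hr = 25.97417 mL
Volume remaining = 137 − 25.97417 = 111.0258 mL
New rate:
Dose = 0.55 mcg/kg/hr × 63 kg = 34.65 mcg/hr
Rate = 34.65 mcg/hr ÷ 2.328467 mcg/mL = 14.88103 mL/hr
Time remaining = 111.0258 mL ÷ 14.88103 mL/hr = 7.460895 hr

7.5 hours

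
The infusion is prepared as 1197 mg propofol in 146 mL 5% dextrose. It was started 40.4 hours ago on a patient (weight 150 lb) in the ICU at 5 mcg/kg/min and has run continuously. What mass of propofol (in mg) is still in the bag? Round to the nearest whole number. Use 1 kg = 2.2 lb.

371 mg

Weight = 150 lb ÷ 2.2 lb/kg = 68.18182 kg
Dose = 5 mcg/kg/min × 68.18182 kg = 340.9091 mcg/min
340.9091 mcg/min × 60 min/hr = 20454.55 mcg/hr
Concentration = 1197 mg ÷ 146 mL = 8.19863 mg/mL = 8198.63 mcg/mL
Rate = 20454.55 mcg/hr ÷ 8198.63 mcg/mL = 2.494874 mL/hr
Volume infused = 2.494874 mL/hr × 40.4 hr = 100.7929 mL
Volume remaining = 146 − 100.7929 = 45.20711 mL
Drug remaining = 45.20711 mL × 8198.63 mcg/mL = 370636.4 mcg = 370.6364 mg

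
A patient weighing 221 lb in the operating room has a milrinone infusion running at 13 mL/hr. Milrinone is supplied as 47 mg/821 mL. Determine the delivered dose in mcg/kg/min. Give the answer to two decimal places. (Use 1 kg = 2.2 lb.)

Weight = 221 lb ÷ 2.2 lb/kg = 100.4545 kg
Concentration = 47 mg ÷ 821 mL = 0.05724726 mg/mL = 57.24726 mcg/mL
Drug rate = 13 mL/hr × 57.24726 mcg/mL = 744.2144 mcg/hr
744.2144 mcg/hr ÷ 60 min/hr = 12.40357 mcg/min
12.40357 mcg/min ÷ 100.4545 kg = 0.1234745 mcg/kg/min

0.12 mcg/kg/min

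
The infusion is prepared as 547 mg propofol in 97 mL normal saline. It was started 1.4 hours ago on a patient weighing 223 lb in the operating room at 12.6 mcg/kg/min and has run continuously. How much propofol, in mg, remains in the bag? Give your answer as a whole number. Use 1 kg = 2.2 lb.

Weight = 223 lb ÷ 2.2 lb/kg = 101.3636 kg
Dose = 12.6 mcg/kg/min × 101.3636 kg = 1277.182 mcg/min
1277.182 mcg/min × 60 min/hr = 76630.91 mcg/hr
Concentration = 547 mg ÷ 97 mL = 5.639175 mg/mL = 5639.175 mcg/mL
Rate = 76630.91 mcg/hr ÷ 5639.175 mcg/mL = 13.58903 mL/hr
Volume infused = 13.58903 mL/hr × 1.4 hr = 19.02464 mL
Volume remaining = 97 − 19.02464 = 77.97536 mL
Drug remaining = 77.97536 mL × 5639.175 mcg/mL = 439716.7 mcg = 439.7167 mg

440 mg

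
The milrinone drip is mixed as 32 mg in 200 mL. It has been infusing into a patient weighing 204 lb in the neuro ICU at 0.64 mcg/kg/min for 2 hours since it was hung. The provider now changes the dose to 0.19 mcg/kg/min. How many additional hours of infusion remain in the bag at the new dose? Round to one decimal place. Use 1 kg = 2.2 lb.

Initial rate:
Weight = 204 lb ÷ 2.2 lb/kg = 92.72727 kg
Dose = 0.64 mcg/kg/min × 92.72727 kg = 59.34545 mcg/min
59.34545 mcg/min × 60 min/hr = 3560.727 mcg/hr
Concentration = 32 mg ÷ 200 mL = 0.16 mg/mL = 160 mcg/mL
Rate = 3560.727 mcg/hr ÷ 160 mcg/mL = 22.25455 mL/hr
Volume infused so far = 22.25455 mL/hr × 2 hr = 44.50909 mL
Volume remaining = 200 − 44.50909 = 155.4909 mL
New rate:
Dose = 0.19 mcg/kg/min × 92.72727 kg = 17.61818 mcg/min
17.61818 mcg/min × 60 min/hr = 1057.091 mcg/hr
Rate = 1057.091 mcg/hr ÷ 160 mcg/mL = 6.606818 mL/hr
Time remaining = 155.4909 mL ÷ 6.606818 mL/hr = 23.53492 hr

23.5 hours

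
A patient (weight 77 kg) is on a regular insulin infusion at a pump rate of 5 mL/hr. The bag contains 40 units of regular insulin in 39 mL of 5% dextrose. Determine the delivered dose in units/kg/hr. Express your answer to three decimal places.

0.067 units/kg/hr

Concentration = 40 units ÷ 39 mL = 1.025641 units/mL
Drug rate = 5 mL/hr × 1.025641 units/mL = 5.128205 units/hr
5.128205 units/hr ÷ 77 kg = 0.06660007 units/kg/hr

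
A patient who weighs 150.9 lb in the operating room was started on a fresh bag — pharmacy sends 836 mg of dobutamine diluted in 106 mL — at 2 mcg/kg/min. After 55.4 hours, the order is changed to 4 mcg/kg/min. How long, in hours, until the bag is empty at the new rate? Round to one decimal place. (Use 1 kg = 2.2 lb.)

Initial rate:
Weight = 150.9 lb ÷ 2.2 lb/kg = 68.59091 kg
Dose = 2 mcg/kg/min × 68.59091 kg = 137.1818 mcg/min
137.1818 mcg/min × 60 min/hr = 8230.909 mcg/hr
Concentration = 836 mg ÷ 106 mL = 7.886792 mg/mL = 7886.792 mcg/mL
Rate = 8230.909 mcg/hr ÷ 7886.792 mcg/mL = 1.043632 mL/hr
Volume infused so far = 1.043632 mL/hr × 55.4 hr = 57.81721 mL
Volume remaining = 106 − 57.81721 = 48.18279 mL
New rate:
Dose = 4 mcg/kg/min × 68.59091 kg = 274.3636 mcg/min
274.3636 mcg/min × 60 min/hr = 16461.82 mcg/hr
Rate = 16461.82 mcg/hr ÷ 7886.792 mcg/mL = 2.087264 mL/hr
Time remaining = 48.18279 mL ÷ 2.087264 mL/hr = 23.08418 hr

23.1 hours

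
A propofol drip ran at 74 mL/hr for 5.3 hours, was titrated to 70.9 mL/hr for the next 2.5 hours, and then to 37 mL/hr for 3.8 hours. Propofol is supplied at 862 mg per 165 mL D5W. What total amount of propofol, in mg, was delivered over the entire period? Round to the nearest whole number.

Concentration = 862 mg ÷ 165 mL = 5.224242 mg/mL
Stage 1: 74 mL/hr × 5.3 hr = 392.2 mL → 392.2 mL × 5.224242 mg/mL = 2048.948 mg
Stage 2: 70.9 mL/hr × 2.5 hr = 177.25 mL → 177.25 mL × 5.224242 mg/mL = 925.997 mg
Stage 3: 37 mL/hr × 3.8 hr = 140.6 mL → 140.6 mL × 5.224242 mg/mL = 734.5285 mg
Total = 2048.948 + 925.997 + 734.5285 = 3709.473 mg

3709 mg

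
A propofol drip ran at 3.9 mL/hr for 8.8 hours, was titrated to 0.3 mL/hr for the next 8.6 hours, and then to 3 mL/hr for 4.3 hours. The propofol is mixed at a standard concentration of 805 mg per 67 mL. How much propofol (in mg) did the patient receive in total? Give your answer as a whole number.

Concentration = 805 mg ÷ 67 mL = 12.01493 mg/mL
Stage 1: 3.9 mL/hr × 8.8 hr = 34.32 mL → 34.32 mL × 12.01493 mg/mL = 412.3522 mg
Stage 2: 0.3 mL/hr × 8.6 hr = 2.58 mL → 2.58 mL × 12.01493 mg/mL = 30.99851 mg
Stage 3: 3 mL/hr × 4.3 hr = 12.9 mL → 12.9 mL × 12.01493 mg/mL = 154.9925 mg
Total = 412.3522 + 30.99851 + 154.9925 = 598.3433 mg

598 mg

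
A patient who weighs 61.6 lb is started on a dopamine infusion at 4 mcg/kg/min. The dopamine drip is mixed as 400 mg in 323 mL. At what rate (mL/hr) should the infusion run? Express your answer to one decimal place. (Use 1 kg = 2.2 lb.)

Weight = 61.6 lb ÷ 2.2 lb/kg = 28 kg
Dose = 4 mcg/kg/min × 28 kg = 112 mcg/min
112 mcg/min × 60 min/hr = 6720 mcg/hr
Concentration = 400 mg ÷ 323 mL = 1.23839 mg/mL = 1238.39 mcg/mL
Rate = 6720 mcg/hr ÷ 1238.39 mcg/mL = 5.4264 mL/hr

5.4 mL/hr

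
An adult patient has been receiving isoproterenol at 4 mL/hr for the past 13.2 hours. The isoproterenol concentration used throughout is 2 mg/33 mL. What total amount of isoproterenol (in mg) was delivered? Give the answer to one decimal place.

3.2 mg

Concentration = 2 mg ÷ 33 mL = 0.06060606 mg/mL = 60.60606 mcg/mL
Drug rate = 4 mL/hr × 60.60606 mcg/mL = 242.4242 mcg/hr
Total = 242.4242 mcg/hr × 13.2 hr = 3200 mcg = 3.2 mg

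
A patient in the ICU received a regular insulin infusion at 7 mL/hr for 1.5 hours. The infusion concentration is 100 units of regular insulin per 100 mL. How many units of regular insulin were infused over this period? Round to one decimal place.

10.5 units

Concentration = 100 units ÷ 100 mL = 1 units/mL
Drug rate = 7 mL/hr × 1 units/mL = 7 units/hr
Total = 7 units/hr × 1.5 hr = 10.5 units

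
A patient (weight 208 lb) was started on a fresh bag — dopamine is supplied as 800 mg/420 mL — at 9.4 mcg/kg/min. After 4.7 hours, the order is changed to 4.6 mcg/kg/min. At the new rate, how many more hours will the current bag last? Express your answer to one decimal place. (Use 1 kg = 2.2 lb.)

Initial rate:
Weight = 208 lb ÷ 2.2 lb/kg = 94.54545 kg
Dose = 9.4 mcg/kg/min × 94.54545 kg = 888.7273 mcg/min
888.7273 mcg/min × 60 min/hr = 53323.64 mcg/hr
Concentration = 800 mg ÷ 420 mL = 1.904762 mg/mL = 1904.762 mcg/mL
Rate = 53323.64 mcg/hr ÷ 1904.762 mcg/mL = 27.99491 mL/hr
Volume infused so far = 27.99491 mL/hr × 4.7 hr = 131.5761 mL
Volume remaining = 420 − 131.5761 = 288.4239 mL
New rate:
Dose = 4.6 mcg/kg/min × 94.54545 kg = 434.9091 mcg/min
434.9091 mcg/min × 60 min/hr = 26094.55 mcg/hr
Rate = 26094.55 mcg/hr ÷ 1904.762 mcg/mL = 13.69964 mL/hr
Time remaining = 288.4239 mL ÷ 13.69964 mL/hr = 21.0534 hr

21.1 hours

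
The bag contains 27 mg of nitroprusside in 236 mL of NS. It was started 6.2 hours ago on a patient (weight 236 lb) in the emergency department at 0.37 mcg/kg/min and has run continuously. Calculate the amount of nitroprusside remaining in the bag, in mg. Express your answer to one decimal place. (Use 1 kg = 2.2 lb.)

Weight = 236 lb ÷ 2.2 lb/kg = 107.2727 kg
Dose = 0.37 mcg/kg/min × 107.2727 kg = 39.69091 mcg/min
39.69091 mcg/min × 60 min/hr = 2381.455 mcg/hr
Concentration = 27 mg ÷ 236 mL = 0.1144068 mg/mL = 114.4068 mcg/mL
Rate = 2381.455 mcg/hr ÷ 114.4068 mcg/mL = 20.81568 mL/hr
Volume infused = 20.81568 mL/hr × 6.2 hr = 129.0572 mL
Volume remaining = 236 − 129.0572 = 106.9428 mL
Drug remaining = 106.9428 mL × 114.4068 mcg/mL = 12234.98 mcg = 12.23498 mg

12.2 mg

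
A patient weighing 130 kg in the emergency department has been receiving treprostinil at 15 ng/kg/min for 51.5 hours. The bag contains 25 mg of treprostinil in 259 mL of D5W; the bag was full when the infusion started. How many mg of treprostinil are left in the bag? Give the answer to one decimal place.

Dose = 15 ng/kg/min × 130 kg = 1950 ng/min
1950 ng/min × 60 min/hr = 117000 ng/hr
Concentration = 25 mg ÷ 259 mL = 0.0965251 mg/mL = 96525.1 ng/mL
Rate = 117000 ng/hr ÷ 96525.1 ng/mL = 1.21212 mL/hr
Volume infused = 1.21212 mL/hr × 51.5 hr = 62.42418 mL
Volume remaining = 259 − 62.42418 = 196.5758 mL
Drug remaining = 196.5758 mL × 96525.1 ng/mL = 18974500 ng = 18.9745 mg

19.0 mg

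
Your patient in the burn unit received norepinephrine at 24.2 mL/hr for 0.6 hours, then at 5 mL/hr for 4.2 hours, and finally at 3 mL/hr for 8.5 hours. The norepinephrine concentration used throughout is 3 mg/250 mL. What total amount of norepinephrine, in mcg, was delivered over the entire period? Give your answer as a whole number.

732 mcg

Concentration = 3 mg ÷ 250 mL = 0.012 mg/mL
Stage 1: 24.2 mL/hr × 0.6 hr = 14.52 mL → 14.52 mL × 0.012 mg/mL = 0.17424 mg
Stage 2: 5 mL/hr × 4.2 hr = 21 mL → 21 mL × 0.012 mg/mL = 0.252 mg
Stage 3: 3 mL/hr × 8.5 hr = 25.5 mL → 25.5 mL × 0.012 mg/mL = 0.306 mg
Total = 0.17424 + 0.252 + 0.306 = 0.73224 mg = 732.24 mcg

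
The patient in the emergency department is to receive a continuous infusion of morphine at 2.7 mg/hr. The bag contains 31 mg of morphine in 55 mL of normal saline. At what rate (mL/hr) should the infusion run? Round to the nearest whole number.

Concentration = 31 mg ÷ 55 mL = 0.5636364 mg/mL
Rate = 2.7 mg/hr ÷ 0.5636364 mg/mL = 4.790323 mL/hr

5 mL/hr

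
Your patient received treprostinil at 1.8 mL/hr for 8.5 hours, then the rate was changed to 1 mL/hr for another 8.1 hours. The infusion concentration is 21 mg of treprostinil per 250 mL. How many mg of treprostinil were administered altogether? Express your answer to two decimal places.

Concentration = 21 mg ÷ 250 mL = 0.084 mg/mL
Stage 1: 1.8 mL/hr × 8.5 hr = 15.3 mL → 15.3 mL × 0.084 mg/mL = 1.2852 mg
Stage 2: 1 mL/hr × 8.1 hr = 8.1 mL → 8.1 mL × 0.084 mg/mL = 0.6804 mg
Total = 1.2852 + 0.6804 = 1.9656 mg

1.97 mg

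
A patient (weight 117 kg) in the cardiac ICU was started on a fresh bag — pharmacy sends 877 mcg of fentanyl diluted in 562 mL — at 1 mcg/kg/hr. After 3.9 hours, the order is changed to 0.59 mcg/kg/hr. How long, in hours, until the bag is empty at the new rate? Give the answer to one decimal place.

6.1 hours

Initial rate:
Dose = 1 mcg/kg/hr × 117 kg = 117 mcg/hr
Concentration = 877 mcg ÷ 562 mL = 1.560498 mcg/mL
Rate = 117 mcg/hr ÷ 1.560498 mcg/mL = 74.97605 mL/hr
Volume infused so far = 74.97605 mL/hr × 3.9 hr = 292.4066 mL
Volume remaining = 562 − 292.4066 = 269.5934 mL
New rate:
Dose = 0.59 mcg/kg/hr × 117 kg = 69.03 mcg/hr
Rate = 69.03 mcg/hr ÷ 1.560498 mcg/mL = 44.23587 mL/hr
Time remaining = 269.5934 mL ÷ 44.23587 mL/hr = 6.094452 hr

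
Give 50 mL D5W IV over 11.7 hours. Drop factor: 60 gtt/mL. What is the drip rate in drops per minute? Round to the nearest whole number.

4 gtt/min

50 mL ÷ (11.7 hr × 60 = 702 min) = 0.07122507 mL/min
0.07122507 mL/min × 60 gtt/mL = 4.273504 gtt/min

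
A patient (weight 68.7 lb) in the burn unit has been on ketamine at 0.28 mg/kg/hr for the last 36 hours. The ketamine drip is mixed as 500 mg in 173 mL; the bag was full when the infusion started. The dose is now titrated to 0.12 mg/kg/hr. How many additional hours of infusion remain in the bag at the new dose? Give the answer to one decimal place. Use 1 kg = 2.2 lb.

Initial rate:
Weight = 68.7 lb ÷ 2.2 lb/kg = 31.22727 kg
Dose = 0.28 mg/kg/hr × 31.22727 kg = 8.743636 mg/hr
Concentration = 500 mg ÷ 173 mL = 2.890173 mg/mL
Rate = 8.743636 mg/hr ÷ 2.890173 mg/mL = 3.025298 mL/hr
Volume infused so far = 3.025298 mL/hr × 36 hr = 108.9107 mL
Volume remaining = 173 − 108.9107 = 64.08927 mL
New rate:
Dose = 0.12 mg/kg/hr × 31.22727 kg = 3.747273 mg/hr
Rate = 3.747273 mg/hr ÷ 2.890173 mg/mL = 1.296556 mL/hr
Time remaining = 64.08927 mL ÷ 1.296556 mL/hr = 49.43037 hr

49.4 hours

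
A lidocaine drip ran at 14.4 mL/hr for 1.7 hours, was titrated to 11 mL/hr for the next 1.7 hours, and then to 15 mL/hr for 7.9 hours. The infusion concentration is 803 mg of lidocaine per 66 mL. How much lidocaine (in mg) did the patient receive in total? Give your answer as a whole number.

1967 mg

Concentration = 803 mg ÷ 66 mL = 12.16667 mg/mL
Stage 1: 14.4 mL/hr × 1.7 hr = 24.48 mL → 24.48 mL × 12.16667 mg/mL = 297.84 mg
Stage 2: 11 mL/hr × 1.7 hr = 18.7 mL → 18.7 mL × 12.16667 mg/mL = 227.5167 mg
Stage 3: 15 mL/hr × 7.9 hr = 118.5 mL → 118.5 mL × 12.16667 mg/mL = 1441.75 mg
Total = 297.84 + 227.5167 + 1441.75 = 1967.107 mg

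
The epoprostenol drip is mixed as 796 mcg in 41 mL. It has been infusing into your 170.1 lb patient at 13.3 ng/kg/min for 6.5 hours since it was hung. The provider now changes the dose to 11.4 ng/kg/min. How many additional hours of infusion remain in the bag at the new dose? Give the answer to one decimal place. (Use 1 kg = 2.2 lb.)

7.5 hours

Initial rate:
Weight = 170.1 lb ÷ 2.2 lb/kg = 77.31818 kg
Dose = 13.3 ng/kg/min × 77.31818 kg = 1028.332 ng/min
1028.332 ng/min × 60 min/hr = 61699.91 ng/hr
Concentration = 796 mcg ÷ 41 mL = 19.41463 mcg/mL = 19414.63 ng/mL
Rate = 61699.91 ng/hr ÷ 19414.63 ng/mL = 3.17801 mL/hr
Volume infused so far = 3.17801 mL/hr × 6.5 hr = 20.65707 mL
Volume remaining = 41 − 20.65707 = 20.34293 mL
New rate:
Dose = 11.4 ng/kg/min × 77.31818 kg = 881.4273 ng/min
881.4273 ng/min × 60 min/hr = 52885.64 ng/hr
Rate = 52885.64 ng/hr ÷ 19414.63 ng/mL = 2.724009 mL/hr
Time remaining = 20.34293 mL ÷ 2.724009 mL/hr = 7.468012 hr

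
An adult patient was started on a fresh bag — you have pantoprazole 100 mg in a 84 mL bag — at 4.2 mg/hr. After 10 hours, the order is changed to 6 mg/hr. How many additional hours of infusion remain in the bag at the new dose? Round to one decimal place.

Initial rate:
Concentration = 100 mg ÷ 84 mL = 1.190476 mg/mL
Rate = 4.2 mg/hr ÷ 1.190476 mg/mL = 3.528 mL/hr
Volume infused so far = 3.528 mL/hr × 10 hr = 35.28 mL
Volume remaining = 84 − 35.28 = 48.72 mL
New rate:
Rate = 6 mg/hr ÷ 1.190476 mg/mL = 5.04 mL/hr
Time remaining = 48.72 mL ÷ 5.04 mL/hr = 9.666667 hr

9.7 hours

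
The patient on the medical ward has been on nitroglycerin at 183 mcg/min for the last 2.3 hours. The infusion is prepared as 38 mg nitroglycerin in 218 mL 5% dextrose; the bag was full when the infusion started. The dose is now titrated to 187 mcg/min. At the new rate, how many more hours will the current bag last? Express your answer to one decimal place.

Initial rate:
183 mcg/min × 60 min/hr = 10980 mcg/hr
Concentration = 38 mg ÷ 218 mL = 0.1743119 mg/mL = 174.3119 mcg/mL
Rate = 10980 mcg/hr ÷ 174.3119 mcg/mL = 62.99053 mL/hr
Volume infused so far = 62.99053 mL/hr × 2.3 hr = 144.8782 mL
Volume remaining = 218 − 144.8782 = 73.12179 mL
New rate:
187 mcg/min × 60 min/hr = 11220 mcg/hr
Rate = 11220 mcg/hr ÷ 174.3119 mcg/mL = 64.36737 mL/hr
Time remaining = 73.12179 mL ÷ 64.36737 mL/hr = 1.136007 hr

1.1 hours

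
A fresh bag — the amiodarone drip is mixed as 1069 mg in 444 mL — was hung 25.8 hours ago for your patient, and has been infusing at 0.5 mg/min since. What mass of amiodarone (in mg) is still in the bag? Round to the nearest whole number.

295 mg

0.5 mg/min × 60 min/hr = 30 mg/hr
Concentration = 1069 mg ÷ 444 mL = 2.407658 mg/mL
Rate = 30 mg/hr ÷ 2.407658 mg/mL = 12.46024 mL/hr
Volume infused = 12.46024 mL/hr × 25.8 hr = 321.4743 mL
Volume remaining = 444 − 321.4743 = 122.5257 mL
Drug remaining = 122.5257 mL × 2.407658 mg/mL = 295 mg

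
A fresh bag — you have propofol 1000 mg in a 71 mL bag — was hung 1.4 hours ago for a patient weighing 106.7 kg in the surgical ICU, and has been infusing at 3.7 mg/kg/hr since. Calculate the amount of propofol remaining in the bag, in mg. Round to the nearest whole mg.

Dose = 3.7 mg/kg/hr × 106.7 kg = 394.79 mg/hr
Concentration = 1000 mg ÷ 71 mL = 14.08451 mg/mL
Rate = 394.79 mg/hr ÷ 14.08451 mg/mL = 28.03009 mL/hr
Volume infused = 28.03009 mL/hr × 1.4 hr = 39.24213 mL
Volume remaining = 71 − 39.24213 = 31.75787 mL
Drug remaining = 31.75787 mL × 14.08451 mg/mL = 447.294 mg

447 mg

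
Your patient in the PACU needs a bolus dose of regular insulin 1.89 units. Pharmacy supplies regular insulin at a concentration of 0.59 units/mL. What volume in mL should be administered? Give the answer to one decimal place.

3.2 mL

Volume = 1.89 units ÷ 0.59 units/mL = 3.20339 mL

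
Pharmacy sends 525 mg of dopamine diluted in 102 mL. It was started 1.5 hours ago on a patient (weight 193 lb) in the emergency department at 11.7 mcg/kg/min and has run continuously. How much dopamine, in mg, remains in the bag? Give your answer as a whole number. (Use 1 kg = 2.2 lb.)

Weight = 193 lb ÷ 2.2 lb/kg = 87.72727 kg
Dose = 11.7 mcg/kg/min × 87.72727 kg = 1026.409 mcg/min
1026.409 mcg/min × 60 min/hr = 61584.55 mcg/hr
Concentration = 525 mg ÷ 102 mL = 5.147059 mg/mL = 5147.059 mcg/mL
Rate = 61584.55 mcg/hr ÷ 5147.059 mcg/mL = 11.965 mL/hr
Volume infused = 11.965 mL/hr × 1.5 hr = 17.9475 mL
Volume remaining = 102 − 17.9475 = 84.0525 mL
Drug remaining = 84.0525 mL × 5147.059 mcg/mL = 432623.2 mcg = 432.6232 mg

433 mg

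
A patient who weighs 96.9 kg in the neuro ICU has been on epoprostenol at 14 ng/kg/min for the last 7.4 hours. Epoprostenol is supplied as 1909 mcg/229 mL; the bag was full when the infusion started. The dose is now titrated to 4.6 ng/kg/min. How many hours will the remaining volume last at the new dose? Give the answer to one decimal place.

48.9 hours

Initial rate:
Dose = 14 ng/kg/min × 96.9 kg = 1356.6 ng/min
1356.6 ng/min × 60 min/hr = 81396 ng/hr
Concentration = 1909 mcg ÷ 229 mL = 8.336245 mcg/mL = 8336.245 ng/mL
Rate = 81396 ng/hr ÷ 8336.245 ng/mL = 9.764109 mL/hr
Volume infused so far = 9.764109 mL/hr × 7.4 hr = 72.25441 mL
Volume remaining = 229 − 72.25441 = 156.7456 mL
New rate:
Dose = 4.6 ng/kg/min × 96.9 kg = 445.74 ng/min
445.74 ng/min × 60 min/hr = 26744.4 ng/hr
Rate = 26744.4 ng/hr ÷ 8336.245 ng/mL = 3.208207 mL/hr
Time remaining = 156.7456 mL ÷ 3.208207 mL/hr = 48.85769 hr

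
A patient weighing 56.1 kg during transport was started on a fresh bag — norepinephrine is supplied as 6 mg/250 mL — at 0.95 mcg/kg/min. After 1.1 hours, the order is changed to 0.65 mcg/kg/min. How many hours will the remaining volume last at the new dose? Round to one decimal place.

1.1 hours

Initial rate:
Dose = 0.95 mcg/kg/min × 56.1 kg = 53.295 mcg/min
53.295 mcg/min × 60 min/hr = 3197.7 mcg/hr
Concentration = 6 mg ÷ 250 mL = 0.024 mg/mL = 24 mcg/mL
Rate = 3197.7 mcg/hr ÷ 24 mcg/mL = 133.2375 mL/hr
Volume infused so far = 133.2375 mL/hr × 1.1 hr = 146.5613 mL
Volume remaining = 250 − 146.5613 = 103.4387 mL
New rate:
Dose = 0.65 mcg/kg/min × 56.1 kg = 36.465 mcg/min
36.465 mcg/min × 60 min/hr = 2187.9 mcg/hr
Rate = 2187.9 mcg/hr ÷ 24 mcg/mL = 91.1625 mL/hr
Time remaining = 103.4387 mL ÷ 91.1625 mL/hr = 1.134663 hr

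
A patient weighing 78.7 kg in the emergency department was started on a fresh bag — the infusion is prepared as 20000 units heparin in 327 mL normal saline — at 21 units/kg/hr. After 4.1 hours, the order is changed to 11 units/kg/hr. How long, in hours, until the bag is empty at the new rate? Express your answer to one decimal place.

Initial rate:
Dose = 21 units/kg/hr × 78.7 kg = 1652.7 units/hr
Concentration = 20000 units ÷ 327 mL = 61.16208 units/mL
Rate = 1652.7 units/hr ÷ 61.16208 units/mL = 27.02164 mL/hr
Volume infused so far = 27.02164 mL/hr × 4.1 hr = 110.7887 mL
Volume remaining = 327 − 110.7887 = 216.2113 mL
New rate:
Dose = 11 units/kg/hr × 78.7 kg = 865.7 units/hr
Rate = 865.7 units/hr ÷ 61.16208 units/mL = 14.1542 mL/hr
Time remaining = 216.2113 mL ÷ 14.1542 mL/hr = 15.27542 hr

15.3 hours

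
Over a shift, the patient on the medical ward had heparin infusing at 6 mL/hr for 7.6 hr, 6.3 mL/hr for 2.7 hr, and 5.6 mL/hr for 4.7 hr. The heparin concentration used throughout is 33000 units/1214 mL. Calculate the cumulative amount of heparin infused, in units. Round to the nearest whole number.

2417 units

Concentration = 33000 units ÷ 1214 mL = 27.18287 units/mL
Stage 1: 6 mL/hr × 7.6 hr = 45.6 mL → 45.6 mL × 27.18287 units/mL = 1239.539 units
Stage 2: 6.3 mL/hr × 2.7 hr = 17.01 mL → 17.01 mL × 27.18287 units/mL = 462.3806 units
Stage 3: 5.6 mL/hr × 4.7 hr = 26.32 mL → 26.32 mL × 27.18287 units/mL = 715.453 units
Total = 1239.539 + 462.3806 + 715.453 = 2417.372 units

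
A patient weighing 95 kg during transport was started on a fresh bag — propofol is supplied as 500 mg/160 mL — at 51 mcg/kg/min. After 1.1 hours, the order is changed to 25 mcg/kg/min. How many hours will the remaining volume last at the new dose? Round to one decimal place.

1.3 hours

Initial rate:
Dose = 51 mcg/kg/min × 95 kg = 4845 mcg/min
4845 mcg/min × 60 min/hr = 290700 mcg/hr
Concentration = 500 mg ÷ 160 mL = 3.125 mg/mL = 3125 mcg/mL
Rate = 290700 mcg/hr ÷ 3125 mcg/mL = 93.024 mL/hr
Volume infused so far = 93.024 mL/hr × 1.1 hr = 102.3264 mL
Volume remaining = 160 − 102.3264 = 57.6736 mL
New rate:
Dose = 25 mcg/kg/min × 95 kg = 2375 mcg/min
2375 mcg/min × 60 min/hr = 142500 mcg/hr
Rate = 142500 mcg/hr ÷ 3125 mcg/mL = 45.6 mL/hr
Time remaining = 57.6736 mL ÷ 45.6 mL/hr = 1.264772 hr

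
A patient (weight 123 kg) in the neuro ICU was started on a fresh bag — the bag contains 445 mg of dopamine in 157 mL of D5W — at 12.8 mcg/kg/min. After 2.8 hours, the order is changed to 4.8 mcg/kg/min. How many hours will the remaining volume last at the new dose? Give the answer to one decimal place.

Initial rate:
Dose = 12.8 mcg/kg/min × 123 kg = 1574.4 mcg/min
1574.4 mcg/min × 60 min/hr = 94464 mcg/hr
Concentration = 445 mg ÷ 157 mL = 2.834395 mg/mL = 2834.395 mcg/mL
Rate = 94464 mcg/hr ÷ 2834.395 mcg/mL = 33.32775 mL/hr
Volume infused so far = 33.32775 mL/hr × 2.8 hr = 93.3177 mL
Volume remaining = 157 − 93.3177 = 63.6823 mL
New rate:
Dose = 4.8 mcg/kg/min × 123 kg = 590.4 mcg/min
590.4 mcg/min × 60 min/hr = 35424 mcg/hr
Rate = 35424 mcg/hr ÷ 2834.395 mcg/mL = 12.49791 mL/hr
Time remaining = 63.6823 mL ÷ 12.49791 mL/hr = 5.095438 hr

5.1 hours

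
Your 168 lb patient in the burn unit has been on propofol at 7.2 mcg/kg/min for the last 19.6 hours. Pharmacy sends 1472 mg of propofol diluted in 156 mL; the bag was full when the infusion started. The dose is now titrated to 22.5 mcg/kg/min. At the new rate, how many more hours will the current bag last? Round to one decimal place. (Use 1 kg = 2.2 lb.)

8.0 hours

Initial rate:
Weight = 168 lb ÷ 2.2 lb/kg = 76.36364 kg
Dose = 7.2 mcg/kg/min × 76.36364 kg = 549.8182 mcg/min
549.8182 mcg/min × 60 min/hr = 32989.09 mcg/hr
Concentration = 1472 mg ÷ 156 mL = 9.435897 mg/mL = 9435.897 mcg/mL
Rate = 32989.09 mcg/hr ÷ 9435.897 mcg/mL = 3.496126 mL/hr
Volume infused so far = 3.496126 mL/hr × 19.6 hr = 68.52408 mL
Volume remaining = 156 − 68.52408 = 87.47592 mL
New rate:
Dose = 22.5 mcg/kg/min × 76.36364 kg = 1718.182 mcg/min
1718.182 mcg/min × 60 min/hr = 103090.9 mcg/hr
Rate = 103090.9 mcg/hr ÷ 9435.897 mcg/mL = 10.9254 mL/hr
Time remaining = 87.47592 mL ÷ 10.9254 mL/hr = 8.00666 hr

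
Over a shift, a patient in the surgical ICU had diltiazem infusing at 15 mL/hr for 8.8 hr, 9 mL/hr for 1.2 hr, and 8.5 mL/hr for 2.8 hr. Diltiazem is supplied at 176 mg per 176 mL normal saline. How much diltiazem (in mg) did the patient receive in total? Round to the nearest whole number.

Concentration = 176 mg ÷ 176 mL = 1 mg/mL
Stage 1: 15 mL/hr × 8.8 hr = 132 mL → 132 mL × 1 mg/mL = 132 mg
Stage 2: 9 mL/hr × 1.2 hr = 10.8 mL → 10.8 mL × 1 mg/mL = 10.8 mg
Stage 3: 8.5 mL/hr × 2.8 hr = 23.8 mL → 23.8 mL × 1 mg/mL = 23.8 mg
Total = 132 + 10.8 + 23.8 = 166.6 mg

167 mg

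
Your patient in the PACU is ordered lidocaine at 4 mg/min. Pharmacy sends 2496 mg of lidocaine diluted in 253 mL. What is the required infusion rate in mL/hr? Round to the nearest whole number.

4 mg/min × 60 min/hr = 240 mg/hr
Concentration = 2496 mg ÷ 253 mL = 9.865613 mg/mL
Rate = 240 mg/hr ÷ 9.865613 mg/mL = 24.32692 mL/hr

24 mL/hr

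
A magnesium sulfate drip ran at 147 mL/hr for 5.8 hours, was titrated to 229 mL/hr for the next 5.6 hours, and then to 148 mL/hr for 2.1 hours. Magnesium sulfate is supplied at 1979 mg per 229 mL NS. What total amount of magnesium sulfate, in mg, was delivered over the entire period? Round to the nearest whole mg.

Concentration = 1979 mg ÷ 229 mL = 8.641921 mg/mL
Stage 1: 147 mL/hr × 5.8 hr = 852.6 mL → 852.6 mL × 8.641921 mg/mL = 7368.102 mg
Stage 2: 229 mL/hr × 5.6 hr = 1282.4 mL → 1282.4 mL × 8.641921 mg/mL = 11082.4 mg
Stage 3: 148 mL/hr × 2.1 hr = 310.8 mL → 310.8 mL × 8.641921 mg/mL = 2685.909 mg
Total = 7368.102 + 11082.4 + 2685.909 = 21136.41 mg

21136 mg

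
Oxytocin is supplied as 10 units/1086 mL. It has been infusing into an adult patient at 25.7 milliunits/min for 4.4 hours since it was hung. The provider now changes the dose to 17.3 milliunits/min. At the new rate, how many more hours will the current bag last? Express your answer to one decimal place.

Initial rate:
25.7 milliunits/min × 60 min/hr = 1542 milliunits/hr
Concentration = 10 units ÷ 1086 mL = 0.009208103 units/mL = 9.208103 milliunits/mL
Rate = 1542 milliunits/hr ÷ 9.208103 milliunits/mL = 167.4612 mL/hr
Volume infused so far = 167.4612 mL/hr × 4.4 hr = 736.8293 mL
Volume remaining = 1086 − 736.8293 = 349.1707 mL
New rate:
17.3 milliunits/min × 60 min/hr = 1038 milliunits/hr
Rate = 1038 milliunits/hr ÷ 9.208103 milliunits/mL = 112.7268 mL/hr
Time remaining = 349.1707 mL ÷ 112.7268 mL/hr = 3.097495 hr

3.1 hours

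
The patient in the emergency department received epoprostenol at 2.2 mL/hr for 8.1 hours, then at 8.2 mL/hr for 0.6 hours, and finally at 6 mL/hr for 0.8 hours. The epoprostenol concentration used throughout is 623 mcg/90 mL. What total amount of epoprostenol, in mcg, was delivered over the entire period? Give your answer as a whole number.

Concentration = 623 mcg ÷ 90 mL = 6.922222 mcg/mL
Stage 1: 2.2 mL/hr × 8.1 hr = 17.82 mL → 17.82 mL × 6.922222 mcg/mL = 123.354 mcg
Stage 2: 8.2 mL/hr × 0.6 hr = 4.92 mL → 4.92 mL × 6.922222 mcg/mL = 34.05733 mcg
Stage 3: 6 mL/hr × 0.8 hr = 4.8 mL → 4.8 mL × 6.922222 mcg/mL = 33.22667 mcg
Total = 123.354 + 34.05733 + 33.22667 = 190.638 mcg

191 mcg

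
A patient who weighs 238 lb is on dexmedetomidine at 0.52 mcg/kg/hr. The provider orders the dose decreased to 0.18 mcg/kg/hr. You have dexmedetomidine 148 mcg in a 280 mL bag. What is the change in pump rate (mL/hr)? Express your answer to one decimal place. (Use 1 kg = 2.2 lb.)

69.6 mL/hr

At the current dose:
Weight = 238 lb ÷ 2.2 lb/kg = 108.1818 kg
Dose = 0.52 mcg/kg/hr × 108.1818 kg = 56.25455 mcg/hr
Concentration = 148 mcg ÷ 280 mL = 0.5285714 mcg/mL
Rate = 56.25455 mcg/hr ÷ 0.5285714 mcg/mL = 106.4275 mL/hr
At the new dose:
Dose = 0.18 mcg/kg/hr × 108.1818 kg = 19.47273 mcg/hr
Rate = 19.47273 mcg/hr ÷ 0.5285714 mcg/mL = 36.84029 mL/hr
Change = 36.84029 − 106.4275 = -69.58722 mL/hr → 69.58722 mL/hr decrease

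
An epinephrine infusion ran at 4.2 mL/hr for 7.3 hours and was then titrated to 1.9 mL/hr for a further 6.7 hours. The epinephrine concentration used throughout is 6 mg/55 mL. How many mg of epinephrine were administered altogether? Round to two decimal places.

Concentration = 6 mg ÷ 55 mL = 0.1090909 mg/mL
Stage 1: 4.2 mL/hr × 7.3 hr = 30.66 mL → 30.66 mL × 0.1090909 mg/mL = 3.344727 mg
Stage 2: 1.9 mL/hr × 6.7 hr = 12.73 mL → 12.73 mL × 0.1090909 mg/mL = 1.388727 mg
Total = 3.344727 + 1.388727 = 4.733455 mg

4.73 mg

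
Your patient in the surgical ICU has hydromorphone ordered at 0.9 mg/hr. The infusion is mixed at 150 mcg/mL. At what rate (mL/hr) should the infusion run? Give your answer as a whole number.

6 mL/hr

Concentration = 150 mcg/mL = 0.15 mg/mL
Rate = 0.9 mg/hr ÷ 0.15 mg/mL = 6 mL/hr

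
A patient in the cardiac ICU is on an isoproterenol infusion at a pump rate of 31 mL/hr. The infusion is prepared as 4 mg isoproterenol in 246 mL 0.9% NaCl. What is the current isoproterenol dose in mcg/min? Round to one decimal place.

8.4 mcg/min

Concentration = 4 mg ÷ 246 mL = 0.01626016 mg/mL = 16.26016 mcg/mL
Drug rate = 31 mL/hr × 16.26016 mcg/mL = 504.065 mcg/hr
504.065 mcg/hr ÷ 60 min/hr = 8.401084 mcg/min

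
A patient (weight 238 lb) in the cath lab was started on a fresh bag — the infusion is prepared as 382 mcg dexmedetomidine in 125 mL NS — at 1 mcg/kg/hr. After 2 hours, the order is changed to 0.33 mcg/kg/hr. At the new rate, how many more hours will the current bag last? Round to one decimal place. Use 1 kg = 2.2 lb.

Initial rate:
Weight = 238 lb ÷ 2.2 lb/kg = 108.1818 kg
Dose = 1 mcg/kg/hr × 108.1818 kg = 108.1818 mcg/hr
Concentration = 382 mcg ÷ 125 mL = 3.056 mcg/mL
Rate = 108.1818 mcg/hr ÷ 3.056 mcg/mL = 35.39981 mL/hr
Volume infused so far = 35.39981 mL/hr × 2 hr = 70.79962 mL
Volume remaining = 125 − 70.79962 = 54.20038 mL
New rate:
Dose = 0.33 mcg/kg/hr × 108.1818 kg = 35.7 mcg/hr
Rate = 35.7 mcg/hr ÷ 3.056 mcg/mL = 11.68194 mL/hr
Time remaining = 54.20038 mL ÷ 11.68194 mL/hr = 4.639674 hr

4.6 hours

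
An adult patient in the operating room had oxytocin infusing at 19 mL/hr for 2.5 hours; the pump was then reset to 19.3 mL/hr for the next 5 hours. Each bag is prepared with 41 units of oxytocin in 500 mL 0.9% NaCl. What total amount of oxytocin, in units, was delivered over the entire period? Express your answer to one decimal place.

Concentration = 41 units ÷ 500 mL = 0.082 units/mL
Stage 1: 19 mL/hr × 2.5 hr = 47.5 mL → 47.5 mL × 0.082 units/mL = 3.895 units
Stage 2: 19.3 mL/hr × 5 hr = 96.5 mL → 96.5 mL × 0.082 units/mL = 7.913 units
Total = 3.895 + 7.913 = 11.808 units

11.8 units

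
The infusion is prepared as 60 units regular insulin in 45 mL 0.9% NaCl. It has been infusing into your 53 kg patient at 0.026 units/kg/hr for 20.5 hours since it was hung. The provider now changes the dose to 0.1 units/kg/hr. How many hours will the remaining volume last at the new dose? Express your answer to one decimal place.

Initial rate:
Dose = 0.026 units/kg/hr × 53 kg = 1.378 units/hr
Concentration = 60 units ÷ 45 mL = 1.333333 units/mL
Rate = 1.378 units/hr ÷ 1.333333 units/mL = 1.0335 mL/hr
Volume infused so far = 1.0335 mL/hr × 20.5 hr = 21.18675 mL
Volume remaining = 45 − 21.18675 = 23.81325 mL
New rate:
Dose = 0.1 units/kg/hr × 53 kg = 5.3 units/hr
Rate = 5.3 units/hr ÷ 1.333333 units/mL = 3.975 mL/hr
Time remaining = 23.81325 mL ÷ 3.975 mL/hr = 5.990755 hr

6.0 hours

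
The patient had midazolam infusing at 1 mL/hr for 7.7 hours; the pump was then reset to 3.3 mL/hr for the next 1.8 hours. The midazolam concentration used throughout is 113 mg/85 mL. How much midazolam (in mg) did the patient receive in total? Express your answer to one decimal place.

18.1 mg

Concentration = 113 mg ÷ 85 mL = 1.329412 mg/mL
Stage 1: 1 mL/hr × 7.7 hr = 7.7 mL → 7.7 mL × 1.329412 mg/mL = 10.23647 mg
Stage 2: 3.3 mL/hr × 1.8 hr = 5.94 mL → 5.94 mL × 1.329412 mg/mL = 7.896706 mg
Total = 10.23647 + 7.896706 = 18.13318 mg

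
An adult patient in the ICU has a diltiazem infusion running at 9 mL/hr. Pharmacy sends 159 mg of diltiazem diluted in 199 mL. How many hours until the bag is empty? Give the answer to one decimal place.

Duration = 199 mL ÷ 9 mL/hr = 22.11111 hr

22.1 hours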